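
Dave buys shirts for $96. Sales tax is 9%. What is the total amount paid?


Calculate the tax:
9% of $96 = $8.64
Add tax to price:
$96 + $8.64 = $104.64

$104.64


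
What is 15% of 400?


Convert percentage to decimal:
15% = 0.15
Multiply:
400 x 0.15 = 60

60


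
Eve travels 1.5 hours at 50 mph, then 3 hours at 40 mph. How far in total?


Leg 1 distance:
50 x 1.5 = 75 miles
Leg 2 distance:
40 x 3 = 120 miles
Total distance:
75 + 120 = 195 miles

195 miles


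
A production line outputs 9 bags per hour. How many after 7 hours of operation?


Production rate: 9 bags per hour
Time: 7 hours
Total: 9 x 7 = 63 bags

63 bags


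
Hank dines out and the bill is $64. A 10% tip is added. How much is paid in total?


Calculate the tip:
10% of $64 = $6.40
Add tip to meal cost:
$64 + $6.40 = $70.40

$70.40


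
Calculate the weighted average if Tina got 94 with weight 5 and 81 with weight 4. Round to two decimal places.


Weighted sum:
5 x 94 + 4 x 81 = 794
Total weight:
5 + 4 = 9
Weighted average:
794 / 9 = 88.2222... ≈ 88.22

88.22


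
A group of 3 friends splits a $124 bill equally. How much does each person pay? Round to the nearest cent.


Total bill: $124
Number of people: 3
Each pays: $124 / 3 = $41.3333... ≈ $41.33

$41.33


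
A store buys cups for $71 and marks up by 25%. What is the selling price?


Calculate the markup amount:
25% of $71 = $17.75
Add to cost:
$71 + $17.75 = $88.75

$88.75


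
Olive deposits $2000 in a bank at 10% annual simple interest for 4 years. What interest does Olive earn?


Use the formula I = P x R x T / 100
P x R x T = 2000 x 10 x 4 = 80000
I = 80000 / 100 = $800

$800


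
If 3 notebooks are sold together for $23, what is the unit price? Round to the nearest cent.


Total cost: $23
Number of items: 3
Unit price: $23 / 3 = $7.6666... ≈ $7.67

$7.67


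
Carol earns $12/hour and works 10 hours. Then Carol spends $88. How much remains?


Calculate earnings:
10 x $12 = $120
Subtract spending:
$120 - $88 = $32

$32


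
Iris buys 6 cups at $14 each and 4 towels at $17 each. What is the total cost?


Cost of cups:
6 x $14 = $84
Cost of towels:
4 x $17 = $68
Add both:
$84 + $68 = $152

$152


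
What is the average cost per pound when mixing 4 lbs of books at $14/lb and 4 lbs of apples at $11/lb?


Cost of books:
4 x $14 = $56
Cost of apples:
4 x $11 = $44
Total cost: $56 + $44 = $100
Total weight: 8 lbs
Average: $100 / 8 = $12.50/lb

$12.50/lb


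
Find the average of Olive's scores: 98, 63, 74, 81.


Add the scores:
98 + 63 + 74 + 81 = 316
Divide by the number of tests:
316 / 4 = 79

79


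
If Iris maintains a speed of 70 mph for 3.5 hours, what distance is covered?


Use the formula: distance = speed x time
Speed = 70 mph, Time = 3.5 hours
70 x 3.5 = 245 miles

245 miles


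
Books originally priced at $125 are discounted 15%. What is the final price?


Calculate the discount amount:
15% of $125 = $18.75
Subtract from original:
$125 - $18.75 = $106.25

$106.25


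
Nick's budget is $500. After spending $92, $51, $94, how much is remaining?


Add up expenses:
$92 + $51 + $94 = $237
Subtract from budget:
$500 - $237 = $263

$263


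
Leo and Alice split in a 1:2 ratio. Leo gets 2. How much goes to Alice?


Find the multiplier:
2 / 1 = 2
Apply to Alice's share:
2 x 2 = 4

4


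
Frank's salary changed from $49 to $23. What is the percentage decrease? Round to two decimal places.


Find the absolute change:
|23 - 49| = 26
Divide by original and multiply by 100:
26 / 49 x 100 = 53.0612...% ≈ 53.06%

53.06%


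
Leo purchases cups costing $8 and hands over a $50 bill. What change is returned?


Start with the amount paid:
$50
Subtract the price:
$50 - $8 = $42

$42


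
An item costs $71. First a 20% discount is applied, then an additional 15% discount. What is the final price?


First discount:
20% of $71 = $14.20
Price after first discount:
$71 - $14.20 = $56.80
Second discount:
15% of $56.80 = $8.52
Final price:
$56.80 - $8.52 = $48.28

$48.28


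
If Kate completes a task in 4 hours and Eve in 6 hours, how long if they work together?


Kate's rate: 1/4 of the job per hour
Eve's rate: 1/6 of the job per hour
Combined rate: 1/4 + 1/6 = 5/12 per hour
Time = 1 / (5/12) = 12/5 = 2.4 hours

2.4 hours


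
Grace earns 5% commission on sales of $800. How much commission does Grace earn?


Convert rate to decimal:
5% = 0.05
Multiply by sales:
$800 x 0.05 = $40

$40


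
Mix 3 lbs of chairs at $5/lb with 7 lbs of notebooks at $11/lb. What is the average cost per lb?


Cost of chairs:
3 x $5 = $15
Cost of notebooks:
7 x $11 = $77
Total cost: $15 + $77 = $92
Total weight: 10 lbs
Average: $92 / 10 = $9.20/lb

$9.20/lb


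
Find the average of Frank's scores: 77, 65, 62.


Add the scores:
77 + 65 + 62 = 204
Divide by the number of tests:
204 / 3 = 68

68


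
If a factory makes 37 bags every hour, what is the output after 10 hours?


Production rate: 37 bags per hour
Time: 10 hours
Total: 37 x 10 = 370 bags

370 bags


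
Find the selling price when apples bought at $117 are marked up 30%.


Calculate the markup amount:
30% of $117 = $35.10
Add to cost:
$117 + $35.10 = $152.10

$152.10


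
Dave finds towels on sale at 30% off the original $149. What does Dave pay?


Calculate the discount amount:
30% of $149 = $44.70
Subtract from original:
$149 - $44.70 = $104.30

$104.30


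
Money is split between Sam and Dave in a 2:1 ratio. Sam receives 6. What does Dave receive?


Find the multiplier:
6 / 2 = 3
Apply to Dave's share:
1 x 3 = 3

3


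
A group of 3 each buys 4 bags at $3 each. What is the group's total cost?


Cost per person:
4 x $3 = $12
Group total:
3 x $12 = $36

$36


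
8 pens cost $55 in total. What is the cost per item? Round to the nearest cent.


Total cost: $55
Number of items: 8
Unit price: $55 / 8 = $6.875 ≈ $6.88

$6.88


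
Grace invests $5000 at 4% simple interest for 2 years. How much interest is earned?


Use the formula I = P x R x T / 100
P x R x T = 5000 x 4 x 2 = 40000
I = 40000 / 100 = $400

$400


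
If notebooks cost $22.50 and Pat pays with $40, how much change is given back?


Start with the amount paid:
$40
Subtract the price:
$40 - $22.50 = $17.50

$17.50


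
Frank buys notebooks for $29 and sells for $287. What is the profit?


Selling price = $287
Cost price = $29
Profit = selling price - cost price:
Profit = $287 - $29 = $258

$258


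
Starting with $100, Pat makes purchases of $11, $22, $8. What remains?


Add up expenses:
$11 + $22 + $8 = $41
Subtract from budget:
$100 - $41 = $59

$59


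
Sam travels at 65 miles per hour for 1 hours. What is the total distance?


Use the formula: distance = speed x time
Speed = 65 mph, Time = 1 hours
65 x 1 = 65 miles

65 miles


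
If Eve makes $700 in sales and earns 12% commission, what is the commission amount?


Convert rate to decimal:
12% = 0.12
Multiply by sales:
$700 x 0.12 = $84

$84


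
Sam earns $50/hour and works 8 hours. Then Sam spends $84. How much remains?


Calculate earnings:
8 x $50 = $400
Subtract spending:
$400 - $84 = $316

$316


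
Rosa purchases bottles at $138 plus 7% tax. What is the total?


Calculate the tax:
7% of $138 = $9.66
Add tax to price:
$138 + $9.66 = $147.66

$147.66


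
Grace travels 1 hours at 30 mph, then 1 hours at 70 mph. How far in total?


Leg 1 distance:
30 x 1 = 30 miles
Leg 2 distance:
70 x 1 = 70 miles
Total distance:
30 + 70 = 100 miles

100 miles


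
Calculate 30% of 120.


Convert percentage to decimal:
30% = 0.3
Multiply:
120 x 0.3 = 36

36


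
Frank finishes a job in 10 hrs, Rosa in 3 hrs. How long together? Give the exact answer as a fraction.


Frank's rate: 1/10 of the job per hour
Rosa's rate: 1/3 of the job per hour
Combined rate: 1/10 + 1/3 = 13/30 per hour
Time = 1 / (13/30) = 30/13 hours (≈ 2.31 hours)

30/13 hours


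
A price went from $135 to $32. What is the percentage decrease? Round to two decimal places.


Find the absolute change:
|32 - 135| = 103
Divide by original and multiply by 100:
103 / 135 x 100 = 76.2962...% ≈ 76.3%

76.3%


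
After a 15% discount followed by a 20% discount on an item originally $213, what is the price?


First discount:
15% of $213 = $31.95
Price after first discount:
$213 - $31.95 = $181.05
Second discount:
20% of $181.05 = $36.21
Final price:
$181.05 - $36.21 = $144.84

$144.84


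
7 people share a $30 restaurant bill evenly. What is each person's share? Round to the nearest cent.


Total bill: $30
Number of people: 7
Each pays: $30 / 7 = $4.2857... ≈ $4.29

$4.29


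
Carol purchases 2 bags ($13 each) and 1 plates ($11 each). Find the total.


Cost of bags:
2 x $13 = $26
Cost of plates:
1 x $11 = $11
Add both:
$26 + $11 = $37

$37


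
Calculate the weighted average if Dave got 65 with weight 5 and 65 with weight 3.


Weighted sum:
5 x 65 + 3 x 65 = 520
Total weight:
5 + 3 = 8
Weighted average:
520 / 8 = 65

65


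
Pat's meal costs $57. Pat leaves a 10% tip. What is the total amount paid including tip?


Calculate the tip:
10% of $57 = $5.70
Add tip to meal cost:
$57 + $5.70 = $62.70

$62.70


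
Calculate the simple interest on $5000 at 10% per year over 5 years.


Use the formula I = P x R x T / 100
P x R x T = 5000 x 10 x 5 = 250000
I = 250000 / 100 = $2500

$2500


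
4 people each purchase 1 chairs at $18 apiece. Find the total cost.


Cost per person:
1 x $18 = $18
Group total:
4 x $18 = $72

$72


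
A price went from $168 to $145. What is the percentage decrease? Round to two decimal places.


Find the absolute change:
|145 - 168| = 23
Divide by original and multiply by 100:
23 / 168 x 100 = 13.6904...% ≈ 13.69%

13.69%


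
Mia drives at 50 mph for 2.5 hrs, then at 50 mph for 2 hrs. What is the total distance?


Leg 1 distance:
50 x 2.5 = 125 miles
Leg 2 distance:
50 x 2 = 100 miles
Total distance:
125 + 100 = 225 miles

225 miles


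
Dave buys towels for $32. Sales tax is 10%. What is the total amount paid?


Calculate the tax:
10% of $32 = $3.20
Add tax to price:
$32 + $3.20 = $35.20

$35.20


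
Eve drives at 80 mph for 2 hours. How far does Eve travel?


Use the formula: distance = speed x time
Speed = 80 mph, Time = 2 hours
80 x 2 = 160 miles

160 miles


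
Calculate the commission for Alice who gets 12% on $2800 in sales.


Convert rate to decimal:
12% = 0.12
Multiply by sales:
$2800 x 0.12 = $336

$336


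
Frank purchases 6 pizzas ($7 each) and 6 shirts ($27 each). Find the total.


Cost of pizzas:
6 x $7 = $42
Cost of shirts:
6 x $27 = $162
Add both:
$42 + $162 = $204

$204


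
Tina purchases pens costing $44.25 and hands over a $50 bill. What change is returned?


Start with the amount paid:
$50
Subtract the price:
$50 - $44.25 = $5.75

$5.75


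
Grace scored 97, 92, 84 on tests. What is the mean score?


Add the scores:
97 + 92 + 84 = 273
Divide by the number of tests:
273 / 3 = 91

91


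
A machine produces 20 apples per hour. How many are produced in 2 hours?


Production rate: 20 apples per hour
Time: 2 hours
Total: 20 x 2 = 40 apples

40 apples


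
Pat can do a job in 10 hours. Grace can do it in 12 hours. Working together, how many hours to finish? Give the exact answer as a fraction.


Pat's rate: 1/10 of the job per hour
Grace's rate: 1/12 of the job per hour
Combined rate: 1/10 + 1/12 = 11/60 per hour
Time = 1 / (11/60) = 60/11 hours (≈ 5.45 hours)

60/11 hours


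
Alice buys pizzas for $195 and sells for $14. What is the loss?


Selling price = $14
Cost price = $195
Loss = cost price - selling price:
Loss = $195 - $14 = $181

$181


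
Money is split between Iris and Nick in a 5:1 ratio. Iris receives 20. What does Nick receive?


Find the multiplier:
20 / 5 = 4
Apply to Nick's share:
1 x 4 = 4

4


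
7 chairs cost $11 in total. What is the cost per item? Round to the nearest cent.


Total cost: $11
Number of items: 7
Unit price: $11 / 7 = $1.5714... ≈ $1.57

$1.57


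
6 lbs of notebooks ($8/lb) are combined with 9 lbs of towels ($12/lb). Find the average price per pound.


Cost of notebooks:
6 x $8 = $48
Cost of towels:
9 x $12 = $108
Total cost: $48 + $108 = $156
Total weight: 15 lbs
Average: $156 / 15 = $10.40/lb

$10.40/lb


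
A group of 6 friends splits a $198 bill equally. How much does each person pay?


Total bill: $198
Number of people: 6
Each pays: $198 / 6 = $33

$33


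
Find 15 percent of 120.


Convert percentage to decimal:
15% = 0.15
Multiply:
120 x 0.15 = 18

18


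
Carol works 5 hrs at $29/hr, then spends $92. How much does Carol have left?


Calculate earnings:
5 x $29 = $145
Subtract spending:
$145 - $92 = $53

$53


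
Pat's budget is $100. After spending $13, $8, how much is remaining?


Add up expenses:
$13 + $8 = $21
Subtract from budget:
$100 - $21 = $79

$79


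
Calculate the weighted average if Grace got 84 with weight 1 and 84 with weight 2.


Weighted sum:
1 x 84 + 2 x 84 = 252
Total weight:
1 + 2 = 3
Weighted average:
252 / 3 = 84

84


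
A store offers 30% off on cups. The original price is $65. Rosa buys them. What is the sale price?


Calculate the discount amount:
30% of $65 = $19.50
Subtract from original:
$65 - $19.50 = $45.50

$45.50


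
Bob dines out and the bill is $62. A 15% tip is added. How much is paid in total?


Calculate the tip:
15% of $62 = $9.30
Add tip to meal cost:
$62 + $9.30 = $71.30

$71.30


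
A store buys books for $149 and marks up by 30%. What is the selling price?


Calculate the markup amount:
30% of $149 = $44.70
Add to cost:
$149 + $44.70 = $193.70

$193.70


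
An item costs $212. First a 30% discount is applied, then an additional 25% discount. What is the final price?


First discount:
30% of $212 = $63.60
Price after first discount:
$212 - $63.60 = $148.40
Second discount:
25% of $148.40 = $37.10
Final price:
$148.40 - $37.10 = $111.30

$111.30


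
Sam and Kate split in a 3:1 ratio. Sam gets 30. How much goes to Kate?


Find the multiplier:
30 / 3 = 10
Apply to Kate's share:
1 x 10 = 10

10


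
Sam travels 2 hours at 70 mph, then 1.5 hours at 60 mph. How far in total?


Leg 1 distance:
70 x 2 = 140 miles
Leg 2 distance:
60 x 1.5 = 90 miles
Total distance:
140 + 90 = 230 miles

230 miles


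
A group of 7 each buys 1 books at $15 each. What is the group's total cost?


Cost per person:
1 x $15 = $15
Group total:
7 x $15 = $105

$105


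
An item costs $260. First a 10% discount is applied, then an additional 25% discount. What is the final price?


First discount:
10% of $260 = $26
Price after first discount:
$260 - $26 = $234
Second discount:
25% of $234 = $58.50
Final price:
$234 - $58.50 = $175.50

$175.50


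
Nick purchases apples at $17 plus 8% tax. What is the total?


Calculate the tax:
8% of $17 = $1.36
Add tax to price:
$17 + $1.36 = $18.36

$18.36


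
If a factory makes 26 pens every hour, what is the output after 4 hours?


Production rate: 26 pens per hour
Time: 4 hours
Total: 26 x 4 = 104 pens

104 pens


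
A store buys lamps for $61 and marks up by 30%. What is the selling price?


Calculate the markup amount:
30% of $61 = $18.30
Add to cost:
$61 + $18.30 = $79.30

$79.30


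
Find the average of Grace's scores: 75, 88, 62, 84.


Add the scores:
75 + 88 + 62 + 84 = 309
Divide by the number of tests:
309 / 4 = 77.25

77.25


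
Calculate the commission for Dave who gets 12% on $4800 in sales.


Convert rate to decimal:
12% = 0.12
Multiply by sales:
$4800 x 0.12 = $576

$576


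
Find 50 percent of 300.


Convert percentage to decimal:
50% = 0.5
Multiply:
300 x 0.5 = 150

150


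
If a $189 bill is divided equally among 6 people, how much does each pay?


Total bill: $189
Number of people: 6
Each pays: $189 / 6 = $31.50

$31.50


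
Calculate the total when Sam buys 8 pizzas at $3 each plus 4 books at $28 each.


Cost of pizzas:
8 x $3 = $24
Cost of books:
4 x $28 = $112
Add both:
$24 + $112 = $136

$136


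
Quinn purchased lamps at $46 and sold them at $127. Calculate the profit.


Selling price = $127
Cost price = $46
Profit = selling price - cost price:
Profit = $127 - $46 = $81

$81


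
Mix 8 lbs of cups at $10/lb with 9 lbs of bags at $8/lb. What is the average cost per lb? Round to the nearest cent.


Cost of cups:
8 x $10 = $80
Cost of bags:
9 x $8 = $72
Total cost: $80 + $72 = $152
Total weight: 17 lbs
Average: $152 / 17 = $8.9411... ≈ $8.94/lb

$8.94/lb


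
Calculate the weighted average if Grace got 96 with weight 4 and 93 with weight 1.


Weighted sum:
4 x 96 + 1 x 93 = 477
Total weight:
4 + 1 = 5
Weighted average:
477 / 5 = 95.4

95.4


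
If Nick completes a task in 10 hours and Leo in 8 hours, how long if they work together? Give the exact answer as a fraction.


Nick's rate: 1/10 of the job per hour
Leo's rate: 1/8 of the job per hour
Combined rate: 1/10 + 1/8 = 9/40 per hour
Time = 1 / (9/40) = 40/9 hours (≈ 4.44 hours)

40/9 hours


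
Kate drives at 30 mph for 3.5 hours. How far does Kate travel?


Use the formula: distance = speed x time
Speed = 30 mph, Time = 3.5 hours
30 x 3.5 = 105 miles

105 miles


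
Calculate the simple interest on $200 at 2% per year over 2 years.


Use the formula I = P x R x T / 100
P x R x T = 200 x 2 x 2 = 800
I = 800 / 100 = $8

$8


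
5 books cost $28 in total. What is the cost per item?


Total cost: $28
Number of items: 5
Unit price: $28 / 5 = $5.60

$5.60


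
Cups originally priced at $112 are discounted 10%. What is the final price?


Calculate the discount amount:
10% of $112 = $11.20
Subtract from original:
$112 - $11.20 = $100.80

$100.80


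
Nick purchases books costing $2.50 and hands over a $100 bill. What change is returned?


Start with the amount paid:
$100
Subtract the price:
$100 - $2.50 = $97.50

$97.50


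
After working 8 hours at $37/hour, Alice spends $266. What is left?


Calculate earnings:
8 x $37 = $296
Subtract spending:
$296 - $266 = $30

$30


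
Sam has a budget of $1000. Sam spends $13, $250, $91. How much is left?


Add up expenses:
$13 + $250 + $91 = $354
Subtract from budget:
$1000 - $354 = $646

$646


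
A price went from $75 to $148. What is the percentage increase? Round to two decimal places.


Find the absolute change:
|148 - 75| = 73
Divide by original and multiply by 100:
73 / 75 x 100 = 97.3333...% ≈ 97.33%

97.33%


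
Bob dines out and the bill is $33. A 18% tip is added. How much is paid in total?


Calculate the tip:
18% of $33 = $5.94
Add tip to meal cost:
$33 + $5.94 = $38.94

$38.94


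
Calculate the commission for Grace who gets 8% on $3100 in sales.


Convert rate to decimal:
8% = 0.08
Multiply by sales:
$3100 x 0.08 = $248

$248


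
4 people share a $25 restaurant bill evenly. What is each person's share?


Total bill: $25
Number of people: 4
Each pays: $25 / 4 = $6.25

$6.25


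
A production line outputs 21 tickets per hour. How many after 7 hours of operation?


Production rate: 21 tickets per hour
Time: 7 hours
Total: 21 x 7 = 147 tickets

147 tickets


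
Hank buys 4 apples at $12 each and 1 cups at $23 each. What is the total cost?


Cost of apples:
4 x $12 = $48
Cost of cups:
1 x $23 = $23
Add both:
$48 + $23 = $71

$71


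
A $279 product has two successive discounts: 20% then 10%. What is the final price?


First discount:
20% of $279 = $55.80
Price after first discount:
$279 - $55.80 = $223.20
Second discount:
10% of $223.20 = $22.32
Final price:
$223.20 - $22.32 = $200.88

$200.88


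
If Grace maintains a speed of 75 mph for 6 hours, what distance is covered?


Use the formula: distance = speed x time
Speed = 75 mph, Time = 6 hours
75 x 6 = 450 miles

450 miles


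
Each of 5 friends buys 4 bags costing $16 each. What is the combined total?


Cost per person:
4 x $16 = $64
Group total:
5 x $64 = $320

$320


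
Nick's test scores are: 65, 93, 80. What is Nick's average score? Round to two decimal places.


Add the scores:
65 + 93 + 80 = 238
Divide by the number of tests:
238 / 3 = 79.3333... ≈ 79.33

79.33


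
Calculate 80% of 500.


Convert percentage to decimal:
80% = 0.8
Multiply:
500 x 0.8 = 400

400


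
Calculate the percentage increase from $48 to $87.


Find the absolute change:
|87 - 48| = 39
Divide by original and multiply by 100:
39 / 48 x 100 = 81.25%

81.25%


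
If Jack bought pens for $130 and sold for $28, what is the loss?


Selling price = $28
Cost price = $130
Loss = cost price - selling price:
Loss = $130 - $28 = $102

$102


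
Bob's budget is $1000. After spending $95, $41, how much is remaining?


Add up expenses:
$95 + $41 = $136
Subtract from budget:
$1000 - $136 = $864

$864


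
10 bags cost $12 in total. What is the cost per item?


Total cost: $12
Number of items: 10
Unit price: $12 / 10 = $1.20

$1.20


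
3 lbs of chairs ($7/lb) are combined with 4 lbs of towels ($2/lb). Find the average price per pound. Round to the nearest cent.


Cost of chairs:
3 x $7 = $21
Cost of towels:
4 x $2 = $8
Total cost: $21 + $8 = $29
Total weight: 7 lbs
Average: $29 / 7 = $4.1428... ≈ $4.14/lb

$4.14/lb


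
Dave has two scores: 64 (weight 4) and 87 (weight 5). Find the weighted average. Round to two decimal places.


Weighted sum:
4 x 64 + 5 x 87 = 691
Total weight:
4 + 5 = 9
Weighted average:
691 / 9 = 76.7777... ≈ 76.78

76.78


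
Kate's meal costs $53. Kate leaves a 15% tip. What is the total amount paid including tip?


Calculate the tip:
15% of $53 = $7.95
Add tip to meal cost:
$53 + $7.95 = $60.95

$60.95


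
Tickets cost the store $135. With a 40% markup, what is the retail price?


Calculate the markup amount:
40% of $135 = $54
Add to cost:
$135 + $54 = $189

$189


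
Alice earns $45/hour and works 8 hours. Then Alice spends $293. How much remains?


Calculate earnings:
8 x $45 = $360
Subtract spending:
$360 - $293 = $67

$67


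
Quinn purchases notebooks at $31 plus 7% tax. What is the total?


Calculate the tax:
7% of $31 = $2.17
Add tax to price:
$31 + $2.17 = $33.17

$33.17


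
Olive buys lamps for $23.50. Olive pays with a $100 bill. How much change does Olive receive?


Start with the amount paid:
$100
Subtract the price:
$100 - $23.50 = $76.50

$76.50


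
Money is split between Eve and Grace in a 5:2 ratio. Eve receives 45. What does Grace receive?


Find the multiplier:
45 / 5 = 9
Apply to Grace's share:
2 x 9 = 18

18


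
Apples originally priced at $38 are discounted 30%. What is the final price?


Calculate the discount amount:
30% of $38 = $11.40
Subtract from original:
$38 - $11.40 = $26.60

$26.60


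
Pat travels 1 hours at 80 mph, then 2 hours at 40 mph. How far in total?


Leg 1 distance:
80 x 1 = 80 miles
Leg 2 distance:
40 x 2 = 80 miles
Total distance:
80 + 80 = 160 miles

160 miles


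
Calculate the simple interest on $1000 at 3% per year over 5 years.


Use the formula I = P x R x T / 100
P x R x T = 1000 x 3 x 5 = 15000
I = 15000 / 100 = $150

$150


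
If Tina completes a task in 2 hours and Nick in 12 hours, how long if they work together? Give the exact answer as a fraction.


Tina's rate: 1/2 of the job per hour
Nick's rate: 1/12 of the job per hour
Combined rate: 1/2 + 1/12 = 7/12 per hour
Time = 1 / (7/12) = 12/7 hours (≈ 1.71 hours)

12/7 hours


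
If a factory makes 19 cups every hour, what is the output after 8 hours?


Production rate: 19 cups per hour
Time: 8 hours
Total: 19 x 8 = 152 cups

152 cups


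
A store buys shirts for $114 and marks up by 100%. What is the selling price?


Calculate the markup amount:
100% of $114 = $114
Add to cost:
$114 + $114 = $228

$228


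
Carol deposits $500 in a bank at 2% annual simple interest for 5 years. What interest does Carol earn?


Use the formula I = P x R x T / 100
P x R x T = 500 x 2 x 5 = 5000
I = 5000 / 100 = $50

$50


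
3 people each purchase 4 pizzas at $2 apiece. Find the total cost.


Cost per person:
4 x $2 = $8
Group total:
3 x $8 = $24

$24


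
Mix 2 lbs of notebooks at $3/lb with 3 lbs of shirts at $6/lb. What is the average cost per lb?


Cost of notebooks:
2 x $3 = $6
Cost of shirts:
3 x $6 = $18
Total cost: $6 + $18 = $24
Total weight: 5 lbs
Average: $24 / 5 = $4.80/lb

$4.80/lb


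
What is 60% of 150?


Convert percentage to decimal:
60% = 0.6
Multiply:
150 x 0.6 = 90

90


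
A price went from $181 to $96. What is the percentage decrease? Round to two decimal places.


Find the absolute change:
|96 - 181| = 85
Divide by original and multiply by 100:
85 / 181 x 100 = 46.9613...% ≈ 46.96%

46.96%


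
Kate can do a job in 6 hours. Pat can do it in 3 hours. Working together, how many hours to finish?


Kate's rate: 1/6 of the job per hour
Pat's rate: 1/3 of the job per hour
Combined rate: 1/6 + 1/3 = 1/2 per hour
Time = 1 / (1/2) = 2 hours

2 hours


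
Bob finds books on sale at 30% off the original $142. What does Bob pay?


Calculate the discount amount:
30% of $142 = $42.60
Subtract from original:
$142 - $42.60 = $99.40

$99.40


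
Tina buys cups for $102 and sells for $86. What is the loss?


Selling price = $86
Cost price = $102
Loss = cost price - selling price:
Loss = $102 - $86 = $16

$16


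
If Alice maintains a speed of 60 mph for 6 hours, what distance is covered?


Use the formula: distance = speed x time
Speed = 60 mph, Time = 6 hours
60 x 6 = 360 miles

360 miles


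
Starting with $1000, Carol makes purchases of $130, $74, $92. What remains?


Add up expenses:
$130 + $74 + $92 = $296
Subtract from budget:
$1000 - $296 = $704

$704


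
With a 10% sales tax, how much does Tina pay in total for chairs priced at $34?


Calculate the tax:
10% of $34 = $3.40
Add tax to price:
$34 + $3.40 = $37.40

$37.40


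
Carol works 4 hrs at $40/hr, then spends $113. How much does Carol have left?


Calculate earnings:
4 x $40 = $160
Subtract spending:
$160 - $113 = $47

$47


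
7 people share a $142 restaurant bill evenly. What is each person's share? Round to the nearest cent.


Total bill: $142
Number of people: 7
Each pays: $142 / 7 = $20.2857... ≈ $20.29

$20.29


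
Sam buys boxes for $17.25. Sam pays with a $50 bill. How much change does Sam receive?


Start with the amount paid:
$50
Subtract the price:
$50 - $17.25 = $32.75

$32.75


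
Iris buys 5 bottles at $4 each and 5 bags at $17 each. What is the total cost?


Cost of bottles:
5 x $4 = $20
Cost of bags:
5 x $17 = $85
Add both:
$20 + $85 = $105

$105


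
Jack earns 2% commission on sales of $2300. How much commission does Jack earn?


Convert rate to decimal:
2% = 0.02
Multiply by sales:
$2300 x 0.02 = $46

$46


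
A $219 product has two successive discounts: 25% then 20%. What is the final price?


First discount:
25% of $219 = $54.75
Price after first discount:
$219 - $54.75 = $164.25
Second discount:
20% of $164.25 = $32.85
Final price:
$164.25 - $32.85 = $131.40

$131.40


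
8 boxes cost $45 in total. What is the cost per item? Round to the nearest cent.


Total cost: $45
Number of items: 8
Unit price: $45 / 8 = $5.625 ≈ $5.63

$5.63


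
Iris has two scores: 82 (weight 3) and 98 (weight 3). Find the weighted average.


Weighted sum:
3 x 82 + 3 x 98 = 540
Total weight:
3 + 3 = 6
Weighted average:
540 / 6 = 90

90


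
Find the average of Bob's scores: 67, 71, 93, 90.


Add the scores:
67 + 71 + 93 + 90 = 321
Divide by the number of tests:
321 / 4 = 80.25

80.25


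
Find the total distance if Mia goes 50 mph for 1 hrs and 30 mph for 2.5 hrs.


Leg 1 distance:
50 x 1 = 50 miles
Leg 2 distance:
30 x 2.5 = 75 miles
Total distance:
50 + 75 = 125 miles

125 miles


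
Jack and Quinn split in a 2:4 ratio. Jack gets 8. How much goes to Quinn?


Find the multiplier:
8 / 2 = 4
Apply to Quinn's share:
4 x 4 = 16

16


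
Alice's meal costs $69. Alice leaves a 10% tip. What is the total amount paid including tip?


Calculate the tip:
10% of $69 = $6.90
Add tip to meal cost:
$69 + $6.90 = $75.90

$75.90


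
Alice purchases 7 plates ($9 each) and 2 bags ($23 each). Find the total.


Cost of plates:
7 x $9 = $63
Cost of bags:
2 x $23 = $46
Add both:
$63 + $46 = $109

$109


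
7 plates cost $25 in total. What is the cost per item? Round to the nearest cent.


Total cost: $25
Number of items: 7
Unit price: $25 / 7 = $3.5714... ≈ $3.57

$3.57


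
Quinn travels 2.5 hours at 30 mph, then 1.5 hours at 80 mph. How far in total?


Leg 1 distance:
30 x 2.5 = 75 miles
Leg 2 distance:
80 x 1.5 = 120 miles
Total distance:
75 + 120 = 195 miles

195 miles


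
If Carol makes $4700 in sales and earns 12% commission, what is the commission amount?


Convert rate to decimal:
12% = 0.12
Multiply by sales:
$4700 x 0.12 = $564

$564


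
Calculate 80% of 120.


Convert percentage to decimal:
80% = 0.8
Multiply:
120 x 0.8 = 96

96


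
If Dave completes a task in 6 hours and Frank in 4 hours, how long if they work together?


Dave's rate: 1/6 of the job per hour
Frank's rate: 1/4 of the job per hour
Combined rate: 1/6 + 1/4 = 5/12 per hour
Time = 1 / (5/12) = 12/5 = 2.4 hours

2.4 hours


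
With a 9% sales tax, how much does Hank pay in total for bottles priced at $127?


Calculate the tax:
9% of $127 = $11.43
Add tax to price:
$127 + $11.43 = $138.43

$138.43


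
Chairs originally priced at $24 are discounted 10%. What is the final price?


Calculate the discount amount:
10% of $24 = $2.40
Subtract from original:
$24 - $2.40 = $21.60

$21.60


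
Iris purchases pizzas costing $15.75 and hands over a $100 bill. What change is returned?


Start with the amount paid:
$100
Subtract the price:
$100 - $15.75 = $84.25

$84.25


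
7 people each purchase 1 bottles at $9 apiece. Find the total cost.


Cost per person:
1 x $9 = $9
Group total:
7 x $9 = $63

$63


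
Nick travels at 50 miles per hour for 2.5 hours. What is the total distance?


Use the formula: distance = speed x time
Speed = 50 mph, Time = 2.5 hours
50 x 2.5 = 125 miles

125 miles


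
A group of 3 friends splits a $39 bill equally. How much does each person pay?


Total bill: $39
Number of people: 3
Each pays: $39 / 3 = $13

$13


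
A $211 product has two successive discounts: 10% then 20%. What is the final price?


First discount:
10% of $211 = $21.10
Price after first discount:
$211 - $21.10 = $189.90
Second discount:
20% of $189.90 = $37.98
Final price:
$189.90 - $37.98 = $151.92

$151.92


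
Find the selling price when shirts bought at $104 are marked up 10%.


Calculate the markup amount:
10% of $104 = $10.40
Add to cost:
$104 + $10.40 = $114.40

$114.40


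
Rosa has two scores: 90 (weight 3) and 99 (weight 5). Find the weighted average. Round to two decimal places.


Weighted sum:
3 x 90 + 5 x 99 = 765
Total weight:
3 + 5 = 8
Weighted average:
765 / 8 = 95.625 ≈ 95.63

95.63


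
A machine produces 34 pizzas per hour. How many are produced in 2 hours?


Production rate: 34 pizzas per hour
Time: 2 hours
Total: 34 x 2 = 68 pizzas

68 pizzas


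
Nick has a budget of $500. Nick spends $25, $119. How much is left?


Add up expenses:
$25 + $119 = $144
Subtract from budget:
$500 - $144 = $356

$356


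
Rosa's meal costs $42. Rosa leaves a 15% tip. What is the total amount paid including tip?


Calculate the tip:
15% of $42 = $6.30
Add tip to meal cost:
$42 + $6.30 = $48.30

$48.30


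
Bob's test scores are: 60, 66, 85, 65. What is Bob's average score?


Add the scores:
60 + 66 + 85 + 65 = 276
Divide by the number of tests:
276 / 4 = 69

69


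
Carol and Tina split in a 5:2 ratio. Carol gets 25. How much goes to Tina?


Find the multiplier:
25 / 5 = 5
Apply to Tina's share:
2 x 5 = 10

10


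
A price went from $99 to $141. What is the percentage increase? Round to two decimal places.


Find the absolute change:
|141 - 99| = 42
Divide by original and multiply by 100:
42 / 99 x 100 = 42.4242...% ≈ 42.42%

42.42%


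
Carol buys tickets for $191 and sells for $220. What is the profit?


Selling price = $220
Cost price = $191
Profit = selling price - cost price:
Profit = $220 - $191 = $29

$29


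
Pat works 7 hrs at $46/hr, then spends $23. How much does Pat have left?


Calculate earnings:
7 x $46 = $322
Subtract spending:
$322 - $23 = $299

$299


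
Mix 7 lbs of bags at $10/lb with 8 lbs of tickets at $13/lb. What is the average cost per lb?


Cost of bags:
7 x $10 = $70
Cost of tickets:
8 x $13 = $104
Total cost: $70 + $104 = $174
Total weight: 15 lbs
Average: $174 / 15 = $11.60/lb

$11.60/lb


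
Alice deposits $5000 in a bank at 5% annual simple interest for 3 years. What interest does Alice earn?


Use the formula I = P x R x T / 100
P x R x T = 5000 x 5 x 3 = 75000
I = 75000 / 100 = $750

$750


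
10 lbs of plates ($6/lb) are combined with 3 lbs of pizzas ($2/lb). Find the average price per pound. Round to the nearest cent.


Cost of plates:
10 x $6 = $60
Cost of pizzas:
3 x $2 = $6
Total cost: $60 + $6 = $66
Total weight: 13 lbs
Average: $66 / 13 = $5.0769... ≈ $5.08/lb

$5.08/lb


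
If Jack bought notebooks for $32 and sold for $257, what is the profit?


Selling price = $257
Cost price = $32
Profit = selling price - cost price:
Profit = $257 - $32 = $225

$225


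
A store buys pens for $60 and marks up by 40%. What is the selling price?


Calculate the markup amount:
40% of $60 = $24
Add to cost:
$60 + $24 = $84

$84


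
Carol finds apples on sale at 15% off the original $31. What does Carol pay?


Calculate the discount amount:
15% of $31 = $4.65
Subtract from original:
$31 - $4.65 = $26.35

$26.35


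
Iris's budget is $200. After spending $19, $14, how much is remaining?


Add up expenses:
$19 + $14 = $33
Subtract from budget:
$200 - $33 = $167

$167


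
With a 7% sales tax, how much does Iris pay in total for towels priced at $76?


Calculate the tax:
7% of $76 = $5.32
Add tax to price:
$76 + $5.32 = $81.32

$81.32


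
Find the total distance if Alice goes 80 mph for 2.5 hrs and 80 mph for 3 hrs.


Leg 1 distance:
80 x 2.5 = 200 miles
Leg 2 distance:
80 x 3 = 240 miles
Total distance:
200 + 240 = 440 miles

440 miles


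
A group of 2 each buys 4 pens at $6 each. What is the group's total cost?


Cost per person:
4 x $6 = $24
Group total:
2 x $24 = $48

$48


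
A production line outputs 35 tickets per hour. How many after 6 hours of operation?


Production rate: 35 tickets per hour
Time: 6 hours
Total: 35 x 6 = 210 tickets

210 tickets


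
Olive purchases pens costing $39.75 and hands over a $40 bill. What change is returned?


Start with the amount paid:
$40
Subtract the price:
$40 - $39.75 = $0.25

$0.25


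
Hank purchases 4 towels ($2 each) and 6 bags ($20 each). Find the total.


Cost of towels:
4 x $2 = $8
Cost of bags:
6 x $20 = $120
Add both:
$8 + $120 = $128

$128


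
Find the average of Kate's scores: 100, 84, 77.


Add the scores:
100 + 84 + 77 = 261
Divide by the number of tests:
261 / 3 = 87

87


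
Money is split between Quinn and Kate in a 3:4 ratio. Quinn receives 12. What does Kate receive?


Find the multiplier:
12 / 3 = 4
Apply to Kate's share:
4 x 4 = 16

16


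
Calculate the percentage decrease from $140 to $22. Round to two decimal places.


Find the absolute change:
|22 - 140| = 118
Divide by original and multiply by 100:
118 / 140 x 100 = 84.2857...% ≈ 84.29%

84.29%


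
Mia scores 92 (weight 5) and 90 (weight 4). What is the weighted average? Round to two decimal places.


Weighted sum:
5 x 92 + 4 x 90 = 820
Total weight:
5 + 4 = 9
Weighted average:
820 / 9 = 91.1111... ≈ 91.11

91.11


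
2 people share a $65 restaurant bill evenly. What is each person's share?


Total bill: $65
Number of people: 2
Each pays: $65 / 2 = $32.50

$32.50


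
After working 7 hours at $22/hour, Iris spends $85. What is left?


Calculate earnings:
7 x $22 = $154
Subtract spending:
$154 - $85 = $69

$69


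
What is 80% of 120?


Convert percentage to decimal:
80% = 0.8
Multiply:
120 x 0.8 = 96

96


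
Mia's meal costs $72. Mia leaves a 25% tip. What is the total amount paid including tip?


Calculate the tip:
25% of $72 = $18
Add tip to meal cost:
$72 + $18 = $90

$90


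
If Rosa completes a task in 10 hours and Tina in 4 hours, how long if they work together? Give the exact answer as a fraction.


Rosa's rate: 1/10 of the job per hour
Tina's rate: 1/4 of the job per hour
Combined rate: 1/10 + 1/4 = 7/20 per hour
Time = 1 / (7/20) = 20/7 hours (≈ 2.86 hours)

20/7 hours


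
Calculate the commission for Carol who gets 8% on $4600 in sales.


Convert rate to decimal:
8% = 0.08
Multiply by sales:
$4600 x 0.08 = $368

$368


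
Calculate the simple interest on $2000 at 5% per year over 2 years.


Use the formula I = P x R x T / 100
P x R x T = 2000 x 5 x 2 = 20000
I = 20000 / 100 = $200

$200


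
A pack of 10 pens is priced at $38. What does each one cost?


Total cost: $38
Number of items: 10
Unit price: $38 / 10 = $3.80

$3.80


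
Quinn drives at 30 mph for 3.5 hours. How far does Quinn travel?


Use the formula: distance = speed x time
Speed = 30 mph, Time = 3.5 hours
30 x 3.5 = 105 miles

105 miles


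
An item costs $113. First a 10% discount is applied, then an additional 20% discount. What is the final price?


First discount:
10% of $113 = $11.30
Price after first discount:
$113 - $11.30 = $101.70
Second discount:
20% of $101.70 = $20.34
Final price:
$101.70 - $20.34 = $81.36

$81.36


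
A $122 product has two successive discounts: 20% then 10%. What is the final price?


First discount:
20% of $122 = $24.40
Price after first discount:
$122 - $24.40 = $97.60
Second discount:
10% of $97.60 = $9.76
Final price:
$97.60 - $9.76 = $87.84

$87.84


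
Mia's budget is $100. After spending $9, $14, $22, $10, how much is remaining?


Add up expenses:
$9 + $14 + $22 + $10 = $55
Subtract from budget:
$100 - $55 = $45

$45


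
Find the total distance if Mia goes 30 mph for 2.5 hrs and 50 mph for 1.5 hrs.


Leg 1 distance:
30 x 2.5 = 75 miles
Leg 2 distance:
50 x 1.5 = 75 miles
Total distance:
75 + 75 = 150 miles

150 miles


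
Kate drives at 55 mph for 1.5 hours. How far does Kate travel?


Use the formula: distance = speed x time
Speed = 55 mph, Time = 1.5 hours
55 x 1.5 = 82.5 miles

82.5 miles


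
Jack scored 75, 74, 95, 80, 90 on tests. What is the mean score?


Add the scores:
75 + 74 + 95 + 80 + 90 = 414
Divide by the number of tests:
414 / 5 = 82.8

82.8


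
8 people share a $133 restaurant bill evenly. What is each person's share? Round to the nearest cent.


Total bill: $133
Number of people: 8
Each pays: $133 / 8 = $16.625 ≈ $16.63

$16.63


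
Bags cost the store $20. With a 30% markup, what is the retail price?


Calculate the markup amount:
30% of $20 = $6
Add to cost:
$20 + $6 = $26

$26


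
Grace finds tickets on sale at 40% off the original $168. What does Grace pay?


Calculate the discount amount:
40% of $168 = $67.20
Subtract from original:
$168 - $67.20 = $100.80

$100.80


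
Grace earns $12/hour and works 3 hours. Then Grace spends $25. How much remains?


Calculate earnings:
3 x $12 = $36
Subtract spending:
$36 - $25 = $11

$11
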